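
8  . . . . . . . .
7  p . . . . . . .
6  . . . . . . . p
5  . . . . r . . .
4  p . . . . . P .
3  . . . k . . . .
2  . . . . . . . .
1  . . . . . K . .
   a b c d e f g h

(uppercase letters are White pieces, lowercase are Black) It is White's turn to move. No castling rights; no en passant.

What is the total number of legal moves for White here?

4

White to move; king on f1.
In check: no.
Legal moves: Kg2, Kf2, Kg1, g5.
Count: 4.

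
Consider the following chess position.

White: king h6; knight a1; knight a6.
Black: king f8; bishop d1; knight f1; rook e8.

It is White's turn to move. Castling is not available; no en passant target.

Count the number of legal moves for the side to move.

9

White to move; king on h6.
In check: no.
Legal moves: Kh7, Kg6, Kg5, Nb8, Nc7, Nc5, Nb4, Nb3, Nc2.
Count: 9.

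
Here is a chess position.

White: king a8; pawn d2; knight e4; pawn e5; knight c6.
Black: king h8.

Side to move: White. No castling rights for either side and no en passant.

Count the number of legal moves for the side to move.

20

White to move; king on a8.
In check: no.
Legal moves: Kb8, Kb7, Ka7, Nd8, Nb8, Ne7, Na7, Na5, Nd4, Nb4, Nf6, Nd6, Ng5, Nc5, Ng3, Nc3, Nf2, e6, d3, d4.
Count: 20.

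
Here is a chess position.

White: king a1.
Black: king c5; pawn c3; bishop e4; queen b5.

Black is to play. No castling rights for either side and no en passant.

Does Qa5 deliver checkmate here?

yes

After Qa5: white king on a1; in check: yes, from the black queen on a5.
King squares — b1: attacked by Be4; a2: attacked by Qa5; b2: attacked by Pc3.
White has no legal moves → checkmate.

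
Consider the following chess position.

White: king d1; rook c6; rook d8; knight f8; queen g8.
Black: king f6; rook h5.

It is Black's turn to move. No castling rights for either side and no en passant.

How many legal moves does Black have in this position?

Black to move; king on f6.
In check: yes, from the white rook on c6.
Legal moves: Ke7, Kf5, Ke5.
Count: 3.

3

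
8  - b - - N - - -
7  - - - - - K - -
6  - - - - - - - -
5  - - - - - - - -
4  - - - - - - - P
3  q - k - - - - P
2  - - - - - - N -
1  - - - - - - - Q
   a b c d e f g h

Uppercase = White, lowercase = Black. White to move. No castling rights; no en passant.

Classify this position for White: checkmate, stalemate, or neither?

neither

White to move; white king on f7.
In check: no.
Legal moves for White include: Ng7, Nc7, Nf6, Nd6, Kg8, Kg7, Kg6, Kf6, Ke6, Nf4, Ne3, Ne1, Qh2, Qg1, Qf1, Qe1+, Qd1, Qc1+, ... (list truncated; more exist).
White has legal moves and is not in check → neither.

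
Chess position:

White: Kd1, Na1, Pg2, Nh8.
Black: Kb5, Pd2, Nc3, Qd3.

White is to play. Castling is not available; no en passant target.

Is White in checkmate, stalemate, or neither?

White to move; white king on d1.
In check: yes, from the black knight on c3.
King squares — c1: attacked by Pd2; e1: attacked by Pd2; c2: attacked by Qd3; d2: attacked by Qd3; e2: attacked by Nc3.
Legal moves for White: none.
In check with no legal moves → checkmate.

checkmate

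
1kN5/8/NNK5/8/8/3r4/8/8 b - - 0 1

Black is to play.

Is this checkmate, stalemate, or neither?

checkmate

Black to move; black king on b8.
In check: yes, from the white knight on a6.
King squares — a7: attacked by Nc8; b7: attacked by Kc6; c7: attacked by Na6; a8: attacked by Nb6; c8: attacked by Nb6.
Legal moves for Black: none.
In check with no legal moves → checkmate.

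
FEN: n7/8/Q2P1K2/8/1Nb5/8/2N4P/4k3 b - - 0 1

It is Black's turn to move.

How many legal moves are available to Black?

Black to move; king on e1.
In check: yes, from the white knight on c2.
Legal moves: Kf2, Ke2, Kd2, Kf1, Kd1.
Count: 5.

5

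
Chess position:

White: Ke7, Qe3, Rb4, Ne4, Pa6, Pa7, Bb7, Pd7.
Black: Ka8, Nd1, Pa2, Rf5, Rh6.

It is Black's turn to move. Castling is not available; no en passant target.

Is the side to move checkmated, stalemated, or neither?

Black to move; black king on a8.
In check: yes, from the white bishop on b7.
King squares — a7: attacked by Qe3; b7: attacked by Rb4; b8: attacked by Pa7.
Legal moves for Black: none.
In check with no legal moves → checkmate.

checkmate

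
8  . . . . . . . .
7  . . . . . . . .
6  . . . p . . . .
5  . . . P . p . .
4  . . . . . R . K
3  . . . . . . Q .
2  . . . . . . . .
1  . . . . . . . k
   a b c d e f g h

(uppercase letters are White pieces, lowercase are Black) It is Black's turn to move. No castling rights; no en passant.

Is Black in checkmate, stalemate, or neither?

stalemate

Black to move; black king on h1.
In check: no.
King squares — g1: attacked by Qg3; g2: attacked by Qg3; h2: attacked by Qg3.
Legal moves for Black: none.
Not in check and no legal moves → stalemate.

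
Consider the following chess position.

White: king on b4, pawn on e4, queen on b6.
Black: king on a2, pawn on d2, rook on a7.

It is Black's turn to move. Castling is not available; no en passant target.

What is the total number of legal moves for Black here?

19

Black to move; king on a2.
In check: no.
Legal moves: Ra8, Rh7, Rg7, Rf7, Re7, Rd7, Rc7, Rb7, Ra6, Ra5, Ra4+, Ra3, Kb2, Kb1, Ka1, d1=Q, d1=R, d1=B, d1=N.
Count: 19.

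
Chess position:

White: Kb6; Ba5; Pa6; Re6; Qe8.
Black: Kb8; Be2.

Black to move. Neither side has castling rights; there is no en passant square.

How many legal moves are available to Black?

0

Black to move; king on b8.
In check: yes, from the white queen on e8.
Legal moves: none.
Count: 0.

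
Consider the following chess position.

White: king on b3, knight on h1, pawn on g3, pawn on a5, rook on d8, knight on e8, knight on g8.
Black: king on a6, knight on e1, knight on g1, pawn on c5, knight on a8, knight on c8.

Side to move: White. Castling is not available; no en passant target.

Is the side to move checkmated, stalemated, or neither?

neither

White to move; white king on b3.
In check: no.
Legal moves for White include: Ne7, Nh6, Ngf6, Ng7, Nc7+, Nef6, Nd6, Rxc8, Rd7, Rd6+, Rd5, Rd4, Rd3, Rd2, Rd1, Kc4, Ka4, Kc3, ... (list truncated; more exist).
White has legal moves and is not in check → neither.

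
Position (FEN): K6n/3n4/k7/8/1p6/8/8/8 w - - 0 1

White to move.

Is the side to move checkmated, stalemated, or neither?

stalemate

White to move; white king on a8.
In check: no.
King squares — a7: attacked by Ka6; b7: attacked by Ka6; b8: attacked by Nd7.
Legal moves for White: none.
Not in check and no legal moves → stalemate.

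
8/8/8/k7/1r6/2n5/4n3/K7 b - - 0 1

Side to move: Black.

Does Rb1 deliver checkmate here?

After Rb1: white king on a1; in check: yes, from the black rook on b1.
King squares — b1: attacked by Nc3; a2: attacked by Nc3; b2: attacked by Rb1.
White has no legal moves → checkmate.

yes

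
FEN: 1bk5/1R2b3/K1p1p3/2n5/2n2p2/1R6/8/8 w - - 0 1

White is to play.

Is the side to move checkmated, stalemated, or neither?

White to move; white king on a6.
In check: yes, from the black knight on c5.
King squares — a5: attacked by Nc4; b5: attacked by Pc6; b6: attacked by Nc4; a7: attacked by Bb8; b7: own rook.
Legal moves for White: none.
In check with no legal moves → checkmate.

checkmate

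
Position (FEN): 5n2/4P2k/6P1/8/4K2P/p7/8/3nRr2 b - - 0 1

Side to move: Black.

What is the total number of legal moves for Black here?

6

Black to move; king on h7.
In check: yes, from the white pawn on g6.
Legal moves: Kh8, Kg8, Kg7, Kh6, Kxg6, Nxg6.
Count: 6.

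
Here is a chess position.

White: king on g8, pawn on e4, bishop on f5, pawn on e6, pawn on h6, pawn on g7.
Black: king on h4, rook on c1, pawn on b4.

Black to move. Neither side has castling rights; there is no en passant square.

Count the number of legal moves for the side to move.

Black to move; king on h4.
In check: no.
Legal moves: Kh5, Kg5, Kg3, Rc8+, Rc7, Rc6, Rc5, Rc4, Rc3, Rc2, Rh1, Rg1, Rf1, Re1, Rd1, Rb1, Ra1, b3.
Count: 18.

18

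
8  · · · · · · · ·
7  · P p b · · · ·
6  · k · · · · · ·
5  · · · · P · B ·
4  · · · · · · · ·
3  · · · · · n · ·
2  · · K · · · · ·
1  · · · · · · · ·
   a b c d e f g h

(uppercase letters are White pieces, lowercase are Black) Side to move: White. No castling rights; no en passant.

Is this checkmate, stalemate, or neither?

White to move; white king on c2.
In check: no.
Legal moves for White include: Bd8, Be7, Bh6, Bf6, Bh4, Bf4, Be3+, Bd2, Bc1, Kd3, Kc3, Kb3, Kb2, Kd1, Kc1, Kb1, b8=Q+, b8=R+, ... (list truncated; more exist).
White has legal moves and is not in check → neither.

neither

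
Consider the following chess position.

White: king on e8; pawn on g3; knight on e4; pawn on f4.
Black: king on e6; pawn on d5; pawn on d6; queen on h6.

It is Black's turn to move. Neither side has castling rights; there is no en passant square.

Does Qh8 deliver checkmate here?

After Qh8: white king on e8; in check: yes, from the black queen on h8.
King squares — d7: attacked by Ke6; e7: attacked by Ke6; f7: attacked by Ke6; d8: attacked by Qh8; f8: attacked by Qh8.
White has no legal moves → checkmate.

yes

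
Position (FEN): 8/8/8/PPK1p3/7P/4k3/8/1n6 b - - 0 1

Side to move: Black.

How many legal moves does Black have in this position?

Black to move; king on e3.
In check: no.
Legal moves: Kf4, Ke4, Kf3, Kd3, Kf2, Ke2, Kd2, Nc3, Na3, Nd2, e4.
Count: 11.

11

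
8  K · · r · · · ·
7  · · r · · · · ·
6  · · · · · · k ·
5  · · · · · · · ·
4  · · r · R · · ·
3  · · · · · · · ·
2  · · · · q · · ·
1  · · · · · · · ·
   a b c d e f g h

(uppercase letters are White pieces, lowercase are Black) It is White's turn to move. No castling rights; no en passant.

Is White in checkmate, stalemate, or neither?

checkmate

White to move; white king on a8.
In check: yes, from the black rook on d8.
King squares — a7: attacked by Rc7; b7: attacked by Rc7; b8: attacked by Rd8.
Legal moves for White: none.
In check with no legal moves → checkmate.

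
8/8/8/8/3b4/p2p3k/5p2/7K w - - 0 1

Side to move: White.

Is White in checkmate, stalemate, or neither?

stalemate

White to move; white king on h1.
In check: no.
King squares — g1: attacked by Pf2; g2: attacked by Kh3; h2: attacked by Kh3.
Legal moves for White: none.
Not in check and no legal moves → stalemate.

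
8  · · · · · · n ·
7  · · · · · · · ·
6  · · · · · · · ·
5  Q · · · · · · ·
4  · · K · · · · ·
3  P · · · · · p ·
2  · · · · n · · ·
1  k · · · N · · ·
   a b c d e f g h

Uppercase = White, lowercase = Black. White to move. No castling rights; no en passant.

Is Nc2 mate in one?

no

After Nc2: black king on a1; in check: yes, from the white knight on c2.
Black has 3 legal replies: Kb2, Ka2, Kb1.
In check but a legal move exists → not checkmate.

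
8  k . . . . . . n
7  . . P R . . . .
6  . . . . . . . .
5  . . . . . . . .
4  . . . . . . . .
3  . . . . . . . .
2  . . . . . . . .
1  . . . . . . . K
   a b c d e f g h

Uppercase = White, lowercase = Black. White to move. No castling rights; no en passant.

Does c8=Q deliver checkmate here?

After c8=Q: black king on a8; in check: yes, from the white queen on c8.
King squares — a7: attacked by Rd7; b7: attacked by Rd7; b8: attacked by Qc8.
Black has no legal moves → checkmate.

yes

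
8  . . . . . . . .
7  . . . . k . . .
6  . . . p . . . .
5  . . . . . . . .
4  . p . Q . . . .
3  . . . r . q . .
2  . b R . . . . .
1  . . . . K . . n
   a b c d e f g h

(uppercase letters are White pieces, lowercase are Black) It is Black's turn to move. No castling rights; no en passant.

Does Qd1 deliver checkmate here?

After Qd1: white king on e1; in check: yes, from the black queen on d1.
King squares — d1: attacked by Rd3; f1: attacked by Qd1; d2: attacked by Qd1; e2: attacked by Qd1; f2: attacked by Nh1.
White has no legal moves → checkmate.

yes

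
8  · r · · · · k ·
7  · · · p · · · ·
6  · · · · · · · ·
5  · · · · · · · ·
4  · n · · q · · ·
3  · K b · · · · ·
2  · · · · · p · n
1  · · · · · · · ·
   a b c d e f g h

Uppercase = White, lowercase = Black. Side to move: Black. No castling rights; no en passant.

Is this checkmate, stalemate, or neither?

neither

Black to move; black king on g8.
In check: no.
Legal moves for Black include: Kh8, Kf8, Kh7, Kg7, Kf7, Rf8, Re8, Rd8, Rc8, Ra8, Rb7, Rb6, Rb5, Qe8, Qa8, Qh7, Qe7, Qb7, ... (list truncated; more exist).
Black has legal moves and is not in check → neither.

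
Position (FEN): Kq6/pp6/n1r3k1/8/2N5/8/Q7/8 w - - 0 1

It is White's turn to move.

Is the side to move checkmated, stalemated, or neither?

White to move; white king on a8.
In check: yes, from the black queen on b8.
King squares — a7: attacked by Qb8; b7: attacked by Qb8; b8: attacked by Na6.
Legal moves for White: none.
In check with no legal moves → checkmate.

checkmate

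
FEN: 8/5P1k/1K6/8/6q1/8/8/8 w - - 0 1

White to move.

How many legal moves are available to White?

12

White to move; king on b6.
In check: no.
Legal moves: Kc7, Kb7, Ka7, Kc6, Ka6, Kc5, Kb5, Ka5, f8=Q, f8=R, f8=B, f8=N+.
Count: 12.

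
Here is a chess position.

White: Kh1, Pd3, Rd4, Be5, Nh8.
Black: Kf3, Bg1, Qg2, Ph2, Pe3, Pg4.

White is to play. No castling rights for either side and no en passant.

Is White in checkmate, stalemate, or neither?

White to move; white king on h1.
In check: yes, from the black queen on g2.
King squares — g1: attacked by Qg2; g2: attacked by Kf3; h2: attacked by Bg1.
Legal moves for White: none.
In check with no legal moves → checkmate.

checkmate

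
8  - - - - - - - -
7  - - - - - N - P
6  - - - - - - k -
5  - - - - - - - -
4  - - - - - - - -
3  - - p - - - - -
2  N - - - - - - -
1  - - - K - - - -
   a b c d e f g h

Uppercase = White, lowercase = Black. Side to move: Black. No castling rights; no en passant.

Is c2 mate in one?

no

After c2: white king on d1; in check: yes, from the black pawn on c2.
White has 5 legal replies: Ke2, Kd2, Kxc2, Ke1, Kc1.
In check but a legal move exists → not checkmate.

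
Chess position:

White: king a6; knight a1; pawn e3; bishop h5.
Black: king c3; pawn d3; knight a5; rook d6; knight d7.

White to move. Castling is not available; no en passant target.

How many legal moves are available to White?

White to move; king on a6.
In check: yes, from the black rook on d6.
Legal moves: Ka7, Kb5, Kxa5.
Count: 3.

3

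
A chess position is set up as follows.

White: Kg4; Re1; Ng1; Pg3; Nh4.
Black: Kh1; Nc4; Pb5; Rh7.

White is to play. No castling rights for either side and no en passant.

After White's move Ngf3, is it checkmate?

After Ngf3: black king on h1; in check: yes, from the white rook on e1.
King squares — g1: attacked by Re1; g2: attacked by Nh4; h2: attacked by Nf3.
Black has no legal moves → checkmate.

yes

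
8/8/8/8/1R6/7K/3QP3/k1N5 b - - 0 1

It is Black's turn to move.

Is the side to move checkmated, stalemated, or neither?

Black to move; black king on a1.
In check: no.
King squares — b1: attacked by Rb4; a2: attacked by Nc1; b2: attacked by Qd2.
Legal moves for Black: none.
Not in check and no legal moves → stalemate.

stalemate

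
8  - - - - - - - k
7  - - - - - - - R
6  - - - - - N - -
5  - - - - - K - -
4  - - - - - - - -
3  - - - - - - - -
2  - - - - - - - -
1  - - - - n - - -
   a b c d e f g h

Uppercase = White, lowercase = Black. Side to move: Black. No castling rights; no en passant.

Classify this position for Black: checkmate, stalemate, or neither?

checkmate

Black to move; black king on h8.
In check: yes, from the white rook on h7.
King squares — g7: attacked by Rh7; h7: attacked by Nf6; g8: attacked by Nf6.
Legal moves for Black: none.
In check with no legal moves → checkmate.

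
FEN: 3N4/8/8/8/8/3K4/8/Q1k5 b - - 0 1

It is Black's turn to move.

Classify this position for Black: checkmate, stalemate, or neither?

checkmate

Black to move; black king on c1.
In check: yes, from the white queen on a1.
King squares — b1: attacked by Qa1; d1: attacked by Qa1; b2: attacked by Qa1; c2: attacked by Kd3; d2: attacked by Kd3.
Legal moves for Black: none.
In check with no legal moves → checkmate.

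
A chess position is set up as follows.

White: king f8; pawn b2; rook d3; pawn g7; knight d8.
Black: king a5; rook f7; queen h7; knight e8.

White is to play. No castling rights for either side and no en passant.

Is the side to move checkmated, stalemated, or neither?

neither

White to move; white king on f8.
In check: yes, from the black rook on f7.
King squares — e7: attacked by Rf7; f7: available; g7: own pawn; e8: available; g8: attacked by Qh7.
Legal moves for White: Kxe8, Kxf7, Nxf7.
White is in check but has 3 legal moves → neither.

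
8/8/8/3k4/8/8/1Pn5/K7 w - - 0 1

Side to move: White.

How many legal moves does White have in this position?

White to move; king on a1.
In check: yes, from the black knight on c2.
Legal moves: Ka2, Kb1.
Count: 2.

2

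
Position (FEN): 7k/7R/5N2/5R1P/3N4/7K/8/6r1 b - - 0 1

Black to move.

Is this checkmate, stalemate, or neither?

Black to move; black king on h8.
In check: yes, from the white rook on h7.
King squares — g7: attacked by Rh7; h7: attacked by Nf6; g8: attacked by Nf6.
Legal moves for Black: none.
In check with no legal moves → checkmate.

checkmate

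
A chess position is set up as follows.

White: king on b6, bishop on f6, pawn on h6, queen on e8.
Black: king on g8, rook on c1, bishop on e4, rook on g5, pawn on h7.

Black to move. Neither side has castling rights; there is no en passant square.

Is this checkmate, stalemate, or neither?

checkmate

Black to move; black king on g8.
In check: yes, from the white queen on e8.
King squares — f7: attacked by Qe8; g7: attacked by Bf6; h7: own pawn; f8: attacked by Qe8; h8: attacked by Bf6.
Legal moves for Black: none.
In check with no legal moves → checkmate.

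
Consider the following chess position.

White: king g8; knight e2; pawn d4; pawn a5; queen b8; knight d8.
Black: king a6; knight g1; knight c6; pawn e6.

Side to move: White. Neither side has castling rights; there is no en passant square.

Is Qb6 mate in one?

yes

After Qb6: black king on a6; in check: yes, from the white queen on b6.
King squares — a5: attacked by Qb6; b5: attacked by Qb6; b6: attacked by Pa5; a7: attacked by Qb6; b7: attacked by Qb6.
Black has no legal moves → checkmate.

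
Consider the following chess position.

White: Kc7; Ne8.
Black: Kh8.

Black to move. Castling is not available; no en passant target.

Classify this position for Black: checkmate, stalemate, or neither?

neither

Black to move; black king on h8.
In check: no.
Legal moves for Black: Kg8, Kh7.
Black has 2 legal moves and is not in check → neither.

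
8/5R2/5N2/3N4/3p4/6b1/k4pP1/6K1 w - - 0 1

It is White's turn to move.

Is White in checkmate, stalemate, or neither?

neither

White to move; white king on g1.
In check: yes, from the black pawn on f2.
King squares — f1: available; h1: available; f2: attacked by Bg3; g2: own pawn; h2: attacked by Bg3.
Legal moves for White: Kh1, Kf1.
White is in check but has 2 legal moves → neither.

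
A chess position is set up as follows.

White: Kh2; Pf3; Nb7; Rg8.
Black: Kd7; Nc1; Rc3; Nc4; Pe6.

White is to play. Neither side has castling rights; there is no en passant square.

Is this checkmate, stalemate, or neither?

neither

White to move; white king on h2.
In check: no.
Legal moves for White include: Rh8, Rf8, Re8, Rd8+, Rc8, Rb8, Ra8, Rg7+, Rg6, Rg5, Rg4, Rg3, Rg2, Rg1, Nd8, Nd6, Nc5+, Na5, ... (list truncated; more exist).
White has legal moves and is not in check → neither.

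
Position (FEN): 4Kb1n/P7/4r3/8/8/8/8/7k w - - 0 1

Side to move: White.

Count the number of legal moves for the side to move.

White to move; king on e8.
In check: yes, from the black rook on e6.
Legal moves: Kxf8, Kd8, Kd7.
Count: 3.

3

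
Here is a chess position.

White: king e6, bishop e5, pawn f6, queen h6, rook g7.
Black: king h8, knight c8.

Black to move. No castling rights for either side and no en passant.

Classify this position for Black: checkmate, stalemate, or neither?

Black to move; black king on h8.
In check: yes, from the white queen on h6.
King squares — g7: attacked by Pf6; h7: attacked by Qh6; g8: attacked by Rg7.
Legal moves for Black: none.
In check with no legal moves → checkmate.

checkmate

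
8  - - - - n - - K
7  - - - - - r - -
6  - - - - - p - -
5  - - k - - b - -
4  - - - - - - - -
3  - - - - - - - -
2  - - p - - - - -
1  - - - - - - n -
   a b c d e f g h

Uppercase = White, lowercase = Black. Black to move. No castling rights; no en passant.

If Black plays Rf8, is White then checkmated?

After Rf8: white king on h8; in check: yes, from the black rook on f8.
King squares — g7: attacked by Ne8; h7: attacked by Bf5; g8: attacked by Rf8.
White has no legal moves → checkmate.

yes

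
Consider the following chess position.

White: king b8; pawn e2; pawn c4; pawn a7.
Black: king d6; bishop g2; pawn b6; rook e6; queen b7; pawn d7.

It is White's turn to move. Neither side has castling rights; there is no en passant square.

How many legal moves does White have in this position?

White to move; king on b8.
In check: yes, from the black queen on b7.
Legal moves: none.
Count: 0.

0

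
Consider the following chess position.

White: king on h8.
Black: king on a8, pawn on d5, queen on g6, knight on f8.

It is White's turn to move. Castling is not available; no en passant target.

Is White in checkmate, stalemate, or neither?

stalemate

White to move; white king on h8.
In check: no.
King squares — g7: attacked by Qg6; h7: attacked by Qg6; g8: attacked by Qg6.
Legal moves for White: none.
Not in check and no legal moves → stalemate.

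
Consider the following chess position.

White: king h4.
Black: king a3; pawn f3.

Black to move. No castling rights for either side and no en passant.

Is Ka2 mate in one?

After Ka2: white king on h4; in check: no.
White is not in check, so this cannot be checkmate.

no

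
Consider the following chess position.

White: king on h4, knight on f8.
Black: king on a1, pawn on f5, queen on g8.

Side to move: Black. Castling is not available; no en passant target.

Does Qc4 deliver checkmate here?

no

After Qc4: white king on h4; in check: yes, from the black queen on c4.
White has 4 legal replies: Kh5, Kg5, Kh3, Kg3.
In check but a legal move exists → not checkmate.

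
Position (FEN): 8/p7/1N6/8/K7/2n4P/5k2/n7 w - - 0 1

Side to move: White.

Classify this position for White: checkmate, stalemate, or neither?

White to move; white king on a4.
In check: yes, from the black knight on c3.
King squares — a3: available; b3: attacked by Na1; b4: available; a5: available; b5: attacked by Nc3.
Legal moves for White: Ka5, Kb4, Ka3.
White is in check but has 3 legal moves → neither.

neither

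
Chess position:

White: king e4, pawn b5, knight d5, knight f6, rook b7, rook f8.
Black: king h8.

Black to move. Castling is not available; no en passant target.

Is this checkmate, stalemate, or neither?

checkmate

Black to move; black king on h8.
In check: yes, from the white rook on f8.
King squares — g7: attacked by Rb7; h7: attacked by Nf6; g8: attacked by Nf6.
Legal moves for Black: none.
In check with no legal moves → checkmate.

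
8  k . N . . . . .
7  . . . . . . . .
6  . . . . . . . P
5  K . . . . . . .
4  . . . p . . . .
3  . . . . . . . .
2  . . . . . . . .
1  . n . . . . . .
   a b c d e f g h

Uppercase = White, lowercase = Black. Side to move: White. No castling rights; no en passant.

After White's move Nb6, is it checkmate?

no

After Nb6: black king on a8; in check: yes, from the white knight on b6.
Black has 3 legal replies: Kb8, Kb7, Ka7.
In check but a legal move exists → not checkmate.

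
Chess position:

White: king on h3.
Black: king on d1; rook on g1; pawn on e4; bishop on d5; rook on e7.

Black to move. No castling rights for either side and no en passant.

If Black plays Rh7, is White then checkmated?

After Rh7: white king on h3; in check: yes, from the black rook on h7.
King squares — g2: attacked by Rg1; h2: attacked by Rh7; g3: attacked by Rg1; g4: attacked by Rg1; h4: attacked by Rh7.
White has no legal moves → checkmate.

yes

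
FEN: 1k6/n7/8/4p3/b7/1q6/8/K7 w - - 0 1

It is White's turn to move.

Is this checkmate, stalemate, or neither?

stalemate

White to move; white king on a1.
In check: no.
King squares — b1: attacked by Qb3; a2: attacked by Qb3; b2: attacked by Qb3.
Legal moves for White: none.
Not in check and no legal moves → stalemate.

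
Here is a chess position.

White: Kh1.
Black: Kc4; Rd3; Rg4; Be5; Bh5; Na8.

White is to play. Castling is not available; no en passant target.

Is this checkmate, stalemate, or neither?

stalemate

White to move; white king on h1.
In check: no.
King squares — g1: attacked by Rg4; g2: attacked by Rg4; h2: attacked by Be5.
Legal moves for White: none.
Not in check and no legal moves → stalemate.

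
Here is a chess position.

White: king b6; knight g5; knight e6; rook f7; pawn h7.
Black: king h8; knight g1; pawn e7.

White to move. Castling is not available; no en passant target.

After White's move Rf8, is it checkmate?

After Rf8: black king on h8; in check: yes, from the white rook on f8.
King squares — g7: attacked by Ne6; h7: attacked by Ng5; g8: attacked by Ph7.
Black has no legal moves → checkmate.

yes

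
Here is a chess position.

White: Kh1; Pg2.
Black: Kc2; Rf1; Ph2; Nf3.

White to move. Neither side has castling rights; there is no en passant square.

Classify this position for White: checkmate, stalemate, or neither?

checkmate

White to move; white king on h1.
In check: yes, from the black rook on f1.
King squares — g1: attacked by Rf1; g2: own pawn; h2: attacked by Nf3.
Legal moves for White: none.
In check with no legal moves → checkmate.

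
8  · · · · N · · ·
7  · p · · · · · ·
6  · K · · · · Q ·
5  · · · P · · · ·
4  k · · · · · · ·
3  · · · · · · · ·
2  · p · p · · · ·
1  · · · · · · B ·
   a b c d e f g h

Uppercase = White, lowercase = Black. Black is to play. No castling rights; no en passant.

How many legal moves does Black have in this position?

Black to move; king on a4.
In check: no.
Legal moves: Kb4, Kb3, Ka3, d1=Q, d1=R, d1=B, d1=N, b1=Q+, b1=R+, b1=B, b1=N.
Count: 11.

11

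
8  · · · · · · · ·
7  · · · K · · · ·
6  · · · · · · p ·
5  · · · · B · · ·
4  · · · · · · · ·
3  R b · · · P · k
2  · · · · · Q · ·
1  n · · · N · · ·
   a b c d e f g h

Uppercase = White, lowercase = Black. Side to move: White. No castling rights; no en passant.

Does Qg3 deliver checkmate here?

yes

After Qg3: black king on h3; in check: yes, from the white queen on g3.
King squares — g2: attacked by Ne1; h2: attacked by Qg3; g3: attacked by Be5; g4: attacked by Pf3; h4: attacked by Qg3.
Black has no legal moves → checkmate.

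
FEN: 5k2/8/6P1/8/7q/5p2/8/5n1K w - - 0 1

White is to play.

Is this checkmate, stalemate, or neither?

neither

White to move; white king on h1.
In check: yes, from the black queen on h4.
Legal moves for White: Kg1.
White is in check but has 1 legal move → neither.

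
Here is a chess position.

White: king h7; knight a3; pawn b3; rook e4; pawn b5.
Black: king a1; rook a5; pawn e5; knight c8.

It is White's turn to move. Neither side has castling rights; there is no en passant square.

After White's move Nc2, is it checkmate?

After Nc2: black king on a1; in check: yes, from the white knight on c2.
Black has 3 legal replies: Kb2, Ka2, Kb1.
In check but a legal move exists → not checkmate.

no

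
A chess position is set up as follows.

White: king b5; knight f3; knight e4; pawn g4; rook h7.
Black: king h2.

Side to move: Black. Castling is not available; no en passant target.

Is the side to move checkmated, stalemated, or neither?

Black to move; black king on h2.
In check: yes, from the white knight on f3 and the white rook on h7.
Legal moves for Black: Kg2.
Black is in check but has 1 legal move → neither.

neither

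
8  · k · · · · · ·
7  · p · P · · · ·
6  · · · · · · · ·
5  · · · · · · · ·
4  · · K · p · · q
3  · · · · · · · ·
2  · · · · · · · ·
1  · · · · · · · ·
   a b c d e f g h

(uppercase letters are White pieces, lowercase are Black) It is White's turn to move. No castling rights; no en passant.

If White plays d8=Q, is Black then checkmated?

After d8=Q: black king on b8; in check: yes, from the white queen on d8.
Black has 2 legal replies: Ka7, Qxd8.
In check but a legal move exists → not checkmate.

no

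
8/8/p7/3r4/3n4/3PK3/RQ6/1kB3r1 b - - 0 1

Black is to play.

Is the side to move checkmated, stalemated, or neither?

Black to move; black king on b1.
In check: yes, from the white queen on b2.
King squares — a1: attacked by Ra2; c1: attacked by Qb2; a2: attacked by Qb2; b2: attacked by Bc1; c2: attacked by Qb2.
Legal moves for Black: none.
In check with no legal moves → checkmate.

checkmate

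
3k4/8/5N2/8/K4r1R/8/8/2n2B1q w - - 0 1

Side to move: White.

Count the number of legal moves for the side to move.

White to move; king on a4.
In check: yes, from the black rook on f4.
Legal moves: Kb5, Ka5, Ka3, Ne4, Rxf4, Bc4.
Count: 6.

6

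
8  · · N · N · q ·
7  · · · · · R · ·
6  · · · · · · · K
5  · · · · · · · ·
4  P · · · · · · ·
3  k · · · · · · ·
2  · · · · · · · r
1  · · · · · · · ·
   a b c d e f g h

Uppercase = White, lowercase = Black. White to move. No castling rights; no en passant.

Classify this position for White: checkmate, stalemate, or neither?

checkmate

White to move; white king on h6.
In check: yes, from the black rook on h2.
King squares — g5: attacked by Qg8; h5: attacked by Rh2; g6: attacked by Qg8; g7: attacked by Qg8; h7: attacked by Rh2.
Legal moves for White: none.
In check with no legal moves → checkmate.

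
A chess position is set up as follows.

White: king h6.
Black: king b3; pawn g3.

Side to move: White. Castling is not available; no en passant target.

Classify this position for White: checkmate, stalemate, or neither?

neither

White to move; white king on h6.
In check: no.
Legal moves for White: Kh7, Kg7, Kg6, Kh5, Kg5.
White has 5 legal moves and is not in check → neither.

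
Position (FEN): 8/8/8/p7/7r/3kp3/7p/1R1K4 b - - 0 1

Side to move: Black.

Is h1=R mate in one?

yes

After h1=R: white king on d1; in check: yes, from the black rook on h1.
King squares — c1: attacked by Rh1; e1: attacked by Rh1; c2: attacked by Kd3; d2: attacked by Kd3; e2: attacked by Kd3.
White has no legal moves → checkmate.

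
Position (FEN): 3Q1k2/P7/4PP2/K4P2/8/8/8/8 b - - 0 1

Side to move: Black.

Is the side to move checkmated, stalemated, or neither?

Black to move; black king on f8.
In check: yes, from the white queen on d8.
King squares — e7: attacked by Pf6; f7: attacked by Pe6; g7: attacked by Pf6; e8: attacked by Qd8; g8: attacked by Qd8.
Legal moves for Black: none.
In check with no legal moves → checkmate.

checkmate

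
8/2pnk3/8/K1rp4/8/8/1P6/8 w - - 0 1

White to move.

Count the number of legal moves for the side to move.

3

White to move; king on a5.
In check: yes, from the black rook on c5.
Legal moves: Ka6, Kb4, Ka4.
Count: 3.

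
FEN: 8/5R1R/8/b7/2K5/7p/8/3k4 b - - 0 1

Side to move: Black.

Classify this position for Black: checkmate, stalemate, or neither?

neither

Black to move; black king on d1.
In check: no.
Legal moves for Black: Bd8, Bc7, Bb6, Bb4, Bc3, Bd2, Be1, Ke2, Kd2, Kc2, Ke1, Kc1, h2.
Black has 13 legal moves and is not in check → neither.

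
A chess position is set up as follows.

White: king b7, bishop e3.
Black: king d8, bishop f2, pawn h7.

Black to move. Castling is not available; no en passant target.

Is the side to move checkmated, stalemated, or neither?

Black to move; black king on d8.
In check: no.
Legal moves for Black: Ke8, Ke7, Kd7, Bh4, Bg3, Bxe3, Bg1, Be1, h6, h5.
Black has 10 legal moves and is not in check → neither.

neither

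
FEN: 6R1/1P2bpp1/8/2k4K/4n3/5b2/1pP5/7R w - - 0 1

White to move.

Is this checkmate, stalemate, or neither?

checkmate

White to move; white king on h5.
In check: yes, from the black bishop on f3.
King squares — g4: attacked by Bf3; h4: attacked by Be7; g5: attacked by Ne4; g6: attacked by Pf7; h6: attacked by Pg7.
Legal moves for White: none.
In check with no legal moves → checkmate.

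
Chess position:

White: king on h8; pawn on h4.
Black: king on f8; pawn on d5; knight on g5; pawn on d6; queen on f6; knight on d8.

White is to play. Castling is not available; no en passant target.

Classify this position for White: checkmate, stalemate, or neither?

checkmate

White to move; white king on h8.
In check: yes, from the black queen on f6.
King squares — g7: attacked by Qf6; h7: attacked by Ng5; g8: attacked by Kf8.
Legal moves for White: none.
In check with no legal moves → checkmate.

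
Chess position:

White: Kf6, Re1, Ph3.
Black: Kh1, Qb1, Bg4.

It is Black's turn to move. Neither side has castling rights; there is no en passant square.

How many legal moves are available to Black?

3

Black to move; king on h1.
In check: yes, from the white rook on e1.
Legal moves: Kh2, Kg2, Qxe1.
Count: 3.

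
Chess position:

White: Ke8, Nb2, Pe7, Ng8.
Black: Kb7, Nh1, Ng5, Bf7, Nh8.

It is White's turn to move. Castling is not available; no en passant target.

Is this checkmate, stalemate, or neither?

neither

White to move; white king on e8.
In check: yes, from the black bishop on f7.
Legal moves for White: Kf8, Kd8, Kd7.
White is in check but has 3 legal moves → neither.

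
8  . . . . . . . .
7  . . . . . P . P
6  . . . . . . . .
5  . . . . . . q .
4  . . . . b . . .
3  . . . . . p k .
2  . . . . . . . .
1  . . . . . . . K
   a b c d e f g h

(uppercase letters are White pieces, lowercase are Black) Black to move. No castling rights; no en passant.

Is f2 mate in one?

After f2: white king on h1; in check: yes, from the black bishop on e4.
King squares — g1: attacked by Pf2; g2: attacked by Kg3; h2: attacked by Kg3.
White has no legal moves → checkmate.

yes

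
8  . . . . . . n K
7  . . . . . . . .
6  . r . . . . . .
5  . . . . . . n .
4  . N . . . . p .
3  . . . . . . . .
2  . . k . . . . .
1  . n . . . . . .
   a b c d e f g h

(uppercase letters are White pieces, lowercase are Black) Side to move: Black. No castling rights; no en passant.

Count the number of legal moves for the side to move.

7

Black to move; king on c2.
In check: yes, from the white knight on b4.
Legal moves: Kc3, Kb3, Kd2, Kb2, Kd1, Kc1, Rxb4.
Count: 7.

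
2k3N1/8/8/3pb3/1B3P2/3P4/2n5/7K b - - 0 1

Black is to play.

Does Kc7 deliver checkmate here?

After Kc7: white king on h1; in check: no.
White is not in check, so this cannot be checkmate.

no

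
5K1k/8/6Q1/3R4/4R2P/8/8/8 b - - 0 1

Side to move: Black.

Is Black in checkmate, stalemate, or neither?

stalemate

Black to move; black king on h8.
In check: no.
King squares — g7: attacked by Qg6; h7: attacked by Qg6; g8: attacked by Qg6.
Legal moves for Black: none.
Not in check and no legal moves → stalemate.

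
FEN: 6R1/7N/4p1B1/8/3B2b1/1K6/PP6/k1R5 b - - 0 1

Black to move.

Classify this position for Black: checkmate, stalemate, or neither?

Black to move; black king on a1.
In check: yes, from the white rook on c1.
King squares — b1: attacked by Rc1; a2: attacked by Kb3; b2: attacked by Kb3.
Legal moves for Black: none.
In check with no legal moves → checkmate.

checkmate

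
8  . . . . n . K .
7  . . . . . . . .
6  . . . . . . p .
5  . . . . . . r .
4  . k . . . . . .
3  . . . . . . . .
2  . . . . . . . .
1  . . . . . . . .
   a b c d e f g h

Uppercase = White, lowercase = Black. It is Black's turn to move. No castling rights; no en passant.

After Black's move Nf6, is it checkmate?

no

After Nf6: white king on g8; in check: yes, from the black knight on f6.
White has 4 legal replies: Kh8, Kf8, Kg7, Kf7.
In check but a legal move exists → not checkmate.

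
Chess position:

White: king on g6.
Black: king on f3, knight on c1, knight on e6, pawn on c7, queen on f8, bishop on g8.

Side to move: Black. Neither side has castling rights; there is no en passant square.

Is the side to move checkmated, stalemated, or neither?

neither

Black to move; black king on f3.
In check: no.
Legal moves for Black include: Bh7+, Bf7+, Qe8+, Qd8, Qc8, Qb8, Qa8, Qg7+, Qf7+, Qe7, Qh6+, Qf6+, Qd6, Qf5+, Qc5, Qf4, Qb4, Qa3, ... (list truncated; more exist).
Black has legal moves and is not in check → neither.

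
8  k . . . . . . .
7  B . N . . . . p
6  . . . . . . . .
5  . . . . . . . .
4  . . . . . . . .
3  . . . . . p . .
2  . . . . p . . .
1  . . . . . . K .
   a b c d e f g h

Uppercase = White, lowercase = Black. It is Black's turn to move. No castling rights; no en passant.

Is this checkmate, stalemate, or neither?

neither

Black to move; black king on a8.
In check: yes, from the white knight on c7.
Legal moves for Black: Kb7, Kxa7.
Black is in check but has 2 legal moves → neither.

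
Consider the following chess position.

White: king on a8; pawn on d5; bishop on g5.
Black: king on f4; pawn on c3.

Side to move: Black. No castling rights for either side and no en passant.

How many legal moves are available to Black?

Black to move; king on f4.
In check: yes, from the white bishop on g5.
Legal moves: Kxg5, Kf5, Ke5, Kg4, Ke4, Kg3, Kf3.
Count: 7.

7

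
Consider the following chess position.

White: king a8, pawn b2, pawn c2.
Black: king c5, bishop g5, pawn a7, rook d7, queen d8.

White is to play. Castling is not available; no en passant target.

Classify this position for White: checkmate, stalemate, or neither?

checkmate

White to move; white king on a8.
In check: yes, from the black queen on d8.
King squares — a7: attacked by Rd7; b7: attacked by Rd7; b8: attacked by Qd8.
Legal moves for White: none.
In check with no legal moves → checkmate.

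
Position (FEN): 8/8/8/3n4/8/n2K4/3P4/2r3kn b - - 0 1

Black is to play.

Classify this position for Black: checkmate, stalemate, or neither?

Black to move; black king on g1.
In check: no.
Legal moves for Black include: Ne7, Nc7, Nf6, Nb6, Nf4+, Nb4+, Ne3, Nc3, Nb5, Nc4, Nc2, Nb1, Ng3, Nf2+, Kh2, Kg2, Kf2, Kf1, ... (list truncated; more exist).
Black has legal moves and is not in check → neither.

neither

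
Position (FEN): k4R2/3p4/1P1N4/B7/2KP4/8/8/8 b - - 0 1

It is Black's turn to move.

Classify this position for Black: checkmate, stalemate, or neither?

checkmate

Black to move; black king on a8.
In check: yes, from the white rook on f8.
King squares — a7: attacked by Pb6; b7: attacked by Nd6; b8: attacked by Rf8.
Legal moves for Black: none.
In check with no legal moves → checkmate.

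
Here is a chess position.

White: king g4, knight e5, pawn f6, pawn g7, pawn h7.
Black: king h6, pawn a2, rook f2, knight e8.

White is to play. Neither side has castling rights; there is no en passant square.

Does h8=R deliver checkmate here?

After h8=R: black king on h6; in check: yes, from the white rook on h8.
King squares — g5: attacked by Kg4; h5: attacked by Kg4; g6: attacked by Ne5; g7: attacked by Pf6; h7: attacked by Rh8.
Black has no legal moves → checkmate.

yes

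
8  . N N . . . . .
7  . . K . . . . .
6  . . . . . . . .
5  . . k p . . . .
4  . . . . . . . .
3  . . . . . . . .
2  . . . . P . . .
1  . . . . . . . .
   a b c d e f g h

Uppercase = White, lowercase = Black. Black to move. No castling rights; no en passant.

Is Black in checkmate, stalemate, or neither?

neither

Black to move; black king on c5.
In check: no.
Legal moves for Black: Kb5, Kd4, Kc4, Kb4, d4.
Black has 5 legal moves and is not in check → neither.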